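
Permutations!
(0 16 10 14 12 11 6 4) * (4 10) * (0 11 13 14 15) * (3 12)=(0 16 4 11 6 10 15)(3 12 13 14)=[16, 1, 2, 12, 11, 5, 10, 7, 8, 9, 15, 6, 13, 14, 3, 0, 4]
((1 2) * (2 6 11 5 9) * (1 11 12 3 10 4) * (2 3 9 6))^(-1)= (1 4 10 3 9 12 6 5 11 2)= [0, 4, 1, 9, 10, 11, 5, 7, 8, 12, 3, 2, 6]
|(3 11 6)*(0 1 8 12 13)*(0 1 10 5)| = 12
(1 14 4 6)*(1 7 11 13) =(1 14 4 6 7 11 13) =[0, 14, 2, 3, 6, 5, 7, 11, 8, 9, 10, 13, 12, 1, 4]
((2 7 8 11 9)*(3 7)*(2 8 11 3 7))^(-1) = (2 3 8 9 11 7) = [0, 1, 3, 8, 4, 5, 6, 2, 9, 11, 10, 7]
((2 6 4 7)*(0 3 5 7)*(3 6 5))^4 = [6, 1, 5, 3, 0, 7, 4, 2] = (0 6 4)(2 5 7)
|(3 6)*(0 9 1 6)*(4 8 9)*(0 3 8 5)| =12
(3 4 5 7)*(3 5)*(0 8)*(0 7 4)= (0 8 7 5 4 3)= [8, 1, 2, 0, 3, 4, 6, 5, 7]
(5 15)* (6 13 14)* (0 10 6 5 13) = (0 10 6)(5 15 13 14) = [10, 1, 2, 3, 4, 15, 0, 7, 8, 9, 6, 11, 12, 14, 5, 13]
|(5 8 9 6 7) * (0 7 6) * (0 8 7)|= 2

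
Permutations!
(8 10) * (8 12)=[0, 1, 2, 3, 4, 5, 6, 7, 10, 9, 12, 11, 8]=(8 10 12)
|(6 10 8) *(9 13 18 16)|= |(6 10 8)(9 13 18 16)|= 12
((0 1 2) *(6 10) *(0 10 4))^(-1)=[4, 0, 1, 3, 6, 5, 10, 7, 8, 9, 2]=(0 4 6 10 2 1)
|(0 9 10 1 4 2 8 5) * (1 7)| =|(0 9 10 7 1 4 2 8 5)| =9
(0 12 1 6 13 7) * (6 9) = [12, 9, 2, 3, 4, 5, 13, 0, 8, 6, 10, 11, 1, 7] = (0 12 1 9 6 13 7)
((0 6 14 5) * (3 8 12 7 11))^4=(14)(3 11 7 12 8)=[0, 1, 2, 11, 4, 5, 6, 12, 3, 9, 10, 7, 8, 13, 14]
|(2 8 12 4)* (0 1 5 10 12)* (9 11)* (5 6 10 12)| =18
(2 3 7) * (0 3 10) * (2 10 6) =(0 3 7 10)(2 6) =[3, 1, 6, 7, 4, 5, 2, 10, 8, 9, 0]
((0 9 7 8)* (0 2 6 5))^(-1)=(0 5 6 2 8 7 9)=[5, 1, 8, 3, 4, 6, 2, 9, 7, 0]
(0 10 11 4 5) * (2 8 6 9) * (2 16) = (0 10 11 4 5)(2 8 6 9 16) = [10, 1, 8, 3, 5, 0, 9, 7, 6, 16, 11, 4, 12, 13, 14, 15, 2]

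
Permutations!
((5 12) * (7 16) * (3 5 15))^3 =(3 15 12 5)(7 16) =[0, 1, 2, 15, 4, 3, 6, 16, 8, 9, 10, 11, 5, 13, 14, 12, 7]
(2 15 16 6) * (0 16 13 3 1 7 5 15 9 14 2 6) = [16, 7, 9, 1, 4, 15, 6, 5, 8, 14, 10, 11, 12, 3, 2, 13, 0] = (0 16)(1 7 5 15 13 3)(2 9 14)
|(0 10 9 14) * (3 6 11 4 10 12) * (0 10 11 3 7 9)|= |(0 12 7 9 14 10)(3 6)(4 11)|= 6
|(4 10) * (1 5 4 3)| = 5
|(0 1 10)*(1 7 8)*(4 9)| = |(0 7 8 1 10)(4 9)| = 10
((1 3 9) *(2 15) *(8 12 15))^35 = (1 9 3)(2 15 12 8) = [0, 9, 15, 1, 4, 5, 6, 7, 2, 3, 10, 11, 8, 13, 14, 12]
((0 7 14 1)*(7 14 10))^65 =(0 1 14)(7 10) =[1, 14, 2, 3, 4, 5, 6, 10, 8, 9, 7, 11, 12, 13, 0]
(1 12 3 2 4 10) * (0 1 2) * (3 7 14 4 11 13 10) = (0 1 12 7 14 4 3)(2 11 13 10) = [1, 12, 11, 0, 3, 5, 6, 14, 8, 9, 2, 13, 7, 10, 4]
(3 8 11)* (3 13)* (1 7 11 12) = (1 7 11 13 3 8 12) = [0, 7, 2, 8, 4, 5, 6, 11, 12, 9, 10, 13, 1, 3]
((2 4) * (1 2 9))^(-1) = (1 9 4 2) = [0, 9, 1, 3, 2, 5, 6, 7, 8, 4]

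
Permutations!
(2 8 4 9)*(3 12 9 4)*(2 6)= (2 8 3 12 9 6)= [0, 1, 8, 12, 4, 5, 2, 7, 3, 6, 10, 11, 9]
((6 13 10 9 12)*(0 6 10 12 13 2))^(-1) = (0 2 6)(9 10 12 13) = [2, 1, 6, 3, 4, 5, 0, 7, 8, 10, 12, 11, 13, 9]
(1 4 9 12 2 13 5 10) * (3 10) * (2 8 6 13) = (1 4 9 12 8 6 13 5 3 10) = [0, 4, 2, 10, 9, 3, 13, 7, 6, 12, 1, 11, 8, 5]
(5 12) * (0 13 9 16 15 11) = [13, 1, 2, 3, 4, 12, 6, 7, 8, 16, 10, 0, 5, 9, 14, 11, 15] = (0 13 9 16 15 11)(5 12)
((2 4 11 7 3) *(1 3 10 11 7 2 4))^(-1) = (1 2 11 10 7 4 3) = [0, 2, 11, 1, 3, 5, 6, 4, 8, 9, 7, 10]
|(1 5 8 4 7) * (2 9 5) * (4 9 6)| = 15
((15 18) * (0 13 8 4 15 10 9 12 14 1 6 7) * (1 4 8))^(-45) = (4 9 15 12 18 14 10) = [0, 1, 2, 3, 9, 5, 6, 7, 8, 15, 4, 11, 18, 13, 10, 12, 16, 17, 14]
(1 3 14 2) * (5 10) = (1 3 14 2)(5 10) = [0, 3, 1, 14, 4, 10, 6, 7, 8, 9, 5, 11, 12, 13, 2]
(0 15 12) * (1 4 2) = [15, 4, 1, 3, 2, 5, 6, 7, 8, 9, 10, 11, 0, 13, 14, 12] = (0 15 12)(1 4 2)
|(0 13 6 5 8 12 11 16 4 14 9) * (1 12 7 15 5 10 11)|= |(0 13 6 10 11 16 4 14 9)(1 12)(5 8 7 15)|= 36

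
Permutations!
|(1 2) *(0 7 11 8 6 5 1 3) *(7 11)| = |(0 11 8 6 5 1 2 3)| = 8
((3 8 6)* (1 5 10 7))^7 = (1 7 10 5)(3 8 6) = [0, 7, 2, 8, 4, 1, 3, 10, 6, 9, 5]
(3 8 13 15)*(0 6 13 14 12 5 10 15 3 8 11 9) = [6, 1, 2, 11, 4, 10, 13, 7, 14, 0, 15, 9, 5, 3, 12, 8] = (0 6 13 3 11 9)(5 10 15 8 14 12)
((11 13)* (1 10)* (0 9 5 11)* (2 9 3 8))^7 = (0 13 11 5 9 2 8 3)(1 10) = [13, 10, 8, 0, 4, 9, 6, 7, 3, 2, 1, 5, 12, 11]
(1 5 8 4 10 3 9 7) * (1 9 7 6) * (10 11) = (1 5 8 4 11 10 3 7 9 6) = [0, 5, 2, 7, 11, 8, 1, 9, 4, 6, 3, 10]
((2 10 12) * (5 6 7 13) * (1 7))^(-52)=(1 5 7 6 13)(2 12 10)=[0, 5, 12, 3, 4, 7, 13, 6, 8, 9, 2, 11, 10, 1]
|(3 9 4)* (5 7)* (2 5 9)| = |(2 5 7 9 4 3)| = 6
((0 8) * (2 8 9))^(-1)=(0 8 2 9)=[8, 1, 9, 3, 4, 5, 6, 7, 2, 0]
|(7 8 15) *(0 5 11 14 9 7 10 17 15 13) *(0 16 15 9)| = |(0 5 11 14)(7 8 13 16 15 10 17 9)| = 8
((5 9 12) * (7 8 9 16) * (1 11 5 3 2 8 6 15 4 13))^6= (1 15 16)(2 8 9 12 3)(4 7 11)(5 13 6)= [0, 15, 8, 2, 7, 13, 5, 11, 9, 12, 10, 4, 3, 6, 14, 16, 1]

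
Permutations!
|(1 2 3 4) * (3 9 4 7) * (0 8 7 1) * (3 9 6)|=|(0 8 7 9 4)(1 2 6 3)|=20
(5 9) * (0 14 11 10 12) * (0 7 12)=(0 14 11 10)(5 9)(7 12)=[14, 1, 2, 3, 4, 9, 6, 12, 8, 5, 0, 10, 7, 13, 11]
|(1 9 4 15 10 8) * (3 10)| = |(1 9 4 15 3 10 8)| = 7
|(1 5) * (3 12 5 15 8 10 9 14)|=9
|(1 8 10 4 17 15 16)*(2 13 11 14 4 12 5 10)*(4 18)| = 33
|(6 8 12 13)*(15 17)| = |(6 8 12 13)(15 17)| = 4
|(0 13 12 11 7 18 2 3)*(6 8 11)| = 10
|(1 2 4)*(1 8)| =|(1 2 4 8)| =4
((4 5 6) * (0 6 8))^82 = (0 4 8 6 5) = [4, 1, 2, 3, 8, 0, 5, 7, 6]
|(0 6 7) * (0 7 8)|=|(0 6 8)|=3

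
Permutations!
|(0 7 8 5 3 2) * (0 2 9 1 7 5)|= |(0 5 3 9 1 7 8)|= 7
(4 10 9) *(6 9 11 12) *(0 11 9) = (0 11 12 6)(4 10 9) = [11, 1, 2, 3, 10, 5, 0, 7, 8, 4, 9, 12, 6]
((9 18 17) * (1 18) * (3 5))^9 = [0, 18, 2, 5, 4, 3, 6, 7, 8, 1, 10, 11, 12, 13, 14, 15, 16, 9, 17] = (1 18 17 9)(3 5)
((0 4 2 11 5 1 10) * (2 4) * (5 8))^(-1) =[10, 5, 0, 3, 4, 8, 6, 7, 11, 9, 1, 2] =(0 10 1 5 8 11 2)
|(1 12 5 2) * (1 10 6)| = |(1 12 5 2 10 6)| = 6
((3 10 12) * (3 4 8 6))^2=[0, 1, 2, 12, 6, 5, 10, 7, 3, 9, 4, 11, 8]=(3 12 8)(4 6 10)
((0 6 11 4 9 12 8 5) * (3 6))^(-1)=(0 5 8 12 9 4 11 6 3)=[5, 1, 2, 0, 11, 8, 3, 7, 12, 4, 10, 6, 9]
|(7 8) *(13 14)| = |(7 8)(13 14)| = 2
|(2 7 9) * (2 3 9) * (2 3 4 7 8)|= |(2 8)(3 9 4 7)|= 4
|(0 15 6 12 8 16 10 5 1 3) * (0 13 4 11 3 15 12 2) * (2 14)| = 44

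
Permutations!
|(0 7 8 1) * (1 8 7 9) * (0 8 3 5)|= 6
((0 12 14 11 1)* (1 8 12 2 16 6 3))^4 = [3, 6, 1, 16, 4, 5, 2, 7, 8, 9, 10, 11, 12, 13, 14, 15, 0] = (0 3 16)(1 6 2)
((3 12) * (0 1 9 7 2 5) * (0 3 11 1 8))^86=(1 12 5 7)(2 9 11 3)=[0, 12, 9, 2, 4, 7, 6, 1, 8, 11, 10, 3, 5]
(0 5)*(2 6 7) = (0 5)(2 6 7) = [5, 1, 6, 3, 4, 0, 7, 2]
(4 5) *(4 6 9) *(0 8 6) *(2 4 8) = (0 2 4 5)(6 9 8) = [2, 1, 4, 3, 5, 0, 9, 7, 6, 8]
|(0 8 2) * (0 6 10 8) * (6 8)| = |(2 8)(6 10)| = 2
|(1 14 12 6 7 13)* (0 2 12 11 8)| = |(0 2 12 6 7 13 1 14 11 8)| = 10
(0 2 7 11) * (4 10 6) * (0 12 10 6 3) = [2, 1, 7, 0, 6, 5, 4, 11, 8, 9, 3, 12, 10] = (0 2 7 11 12 10 3)(4 6)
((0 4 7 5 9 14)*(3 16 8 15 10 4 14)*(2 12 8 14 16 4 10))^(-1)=[14, 1, 15, 9, 3, 7, 6, 4, 12, 5, 10, 11, 2, 13, 16, 8, 0]=(0 14 16)(2 15 8 12)(3 9 5 7 4)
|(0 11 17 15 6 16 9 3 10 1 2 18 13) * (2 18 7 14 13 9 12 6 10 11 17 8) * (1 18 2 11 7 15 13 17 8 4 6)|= |(0 8 11 4 6 16 12 1 2 15 10 18 9 3 7 14 17 13)|= 18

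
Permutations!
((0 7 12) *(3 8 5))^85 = [7, 1, 2, 8, 4, 3, 6, 12, 5, 9, 10, 11, 0] = (0 7 12)(3 8 5)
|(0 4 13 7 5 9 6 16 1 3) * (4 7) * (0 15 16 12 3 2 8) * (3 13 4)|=13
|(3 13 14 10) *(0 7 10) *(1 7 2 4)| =|(0 2 4 1 7 10 3 13 14)| =9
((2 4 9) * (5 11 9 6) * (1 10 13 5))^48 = (1 5 2)(4 10 11)(6 13 9) = [0, 5, 1, 3, 10, 2, 13, 7, 8, 6, 11, 4, 12, 9]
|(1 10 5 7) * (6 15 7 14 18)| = |(1 10 5 14 18 6 15 7)| = 8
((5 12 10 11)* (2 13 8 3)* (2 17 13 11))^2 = (2 5 10 11 12)(3 13)(8 17) = [0, 1, 5, 13, 4, 10, 6, 7, 17, 9, 11, 12, 2, 3, 14, 15, 16, 8]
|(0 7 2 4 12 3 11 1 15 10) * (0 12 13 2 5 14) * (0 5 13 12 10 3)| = |(0 7 13 2 4 12)(1 15 3 11)(5 14)| = 12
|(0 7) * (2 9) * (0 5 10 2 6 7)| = |(2 9 6 7 5 10)| = 6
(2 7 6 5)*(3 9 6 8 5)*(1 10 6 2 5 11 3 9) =[0, 10, 7, 1, 4, 5, 9, 8, 11, 2, 6, 3] =(1 10 6 9 2 7 8 11 3)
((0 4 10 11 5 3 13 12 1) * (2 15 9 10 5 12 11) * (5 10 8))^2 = [10, 4, 9, 11, 2, 13, 6, 7, 3, 5, 15, 1, 0, 12, 14, 8] = (0 10 15 8 3 11 1 4 2 9 5 13 12)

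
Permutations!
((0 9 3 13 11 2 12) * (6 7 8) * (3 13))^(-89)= (0 9 13 11 2 12)(6 7 8)= [9, 1, 12, 3, 4, 5, 7, 8, 6, 13, 10, 2, 0, 11]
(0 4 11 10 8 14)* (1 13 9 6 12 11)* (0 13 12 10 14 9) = (0 4 1 12 11 14 13)(6 10 8 9) = [4, 12, 2, 3, 1, 5, 10, 7, 9, 6, 8, 14, 11, 0, 13]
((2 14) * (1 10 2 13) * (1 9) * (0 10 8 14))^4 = (0 10 2)(1 9 13 14 8) = [10, 9, 0, 3, 4, 5, 6, 7, 1, 13, 2, 11, 12, 14, 8]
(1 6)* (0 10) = [10, 6, 2, 3, 4, 5, 1, 7, 8, 9, 0] = (0 10)(1 6)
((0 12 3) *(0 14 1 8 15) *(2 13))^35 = (15)(2 13) = [0, 1, 13, 3, 4, 5, 6, 7, 8, 9, 10, 11, 12, 2, 14, 15]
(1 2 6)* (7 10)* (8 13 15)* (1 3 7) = (1 2 6 3 7 10)(8 13 15) = [0, 2, 6, 7, 4, 5, 3, 10, 13, 9, 1, 11, 12, 15, 14, 8]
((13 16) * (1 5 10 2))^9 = (1 5 10 2)(13 16) = [0, 5, 1, 3, 4, 10, 6, 7, 8, 9, 2, 11, 12, 16, 14, 15, 13]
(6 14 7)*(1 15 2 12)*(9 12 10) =(1 15 2 10 9 12)(6 14 7) =[0, 15, 10, 3, 4, 5, 14, 6, 8, 12, 9, 11, 1, 13, 7, 2]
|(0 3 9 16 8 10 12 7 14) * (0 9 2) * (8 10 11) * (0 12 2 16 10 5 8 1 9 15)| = 14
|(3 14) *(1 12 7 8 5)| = 10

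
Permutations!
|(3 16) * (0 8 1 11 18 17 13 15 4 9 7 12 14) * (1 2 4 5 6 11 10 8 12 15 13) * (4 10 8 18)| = 42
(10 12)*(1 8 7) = (1 8 7)(10 12) = [0, 8, 2, 3, 4, 5, 6, 1, 7, 9, 12, 11, 10]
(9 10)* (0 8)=(0 8)(9 10)=[8, 1, 2, 3, 4, 5, 6, 7, 0, 10, 9]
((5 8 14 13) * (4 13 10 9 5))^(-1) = [0, 1, 2, 3, 13, 9, 6, 7, 5, 10, 14, 11, 12, 4, 8] = (4 13)(5 9 10 14 8)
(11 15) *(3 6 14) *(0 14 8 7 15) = (0 14 3 6 8 7 15 11) = [14, 1, 2, 6, 4, 5, 8, 15, 7, 9, 10, 0, 12, 13, 3, 11]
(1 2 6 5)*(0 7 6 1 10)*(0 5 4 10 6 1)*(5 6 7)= (0 5 7 1 2)(4 10 6)= [5, 2, 0, 3, 10, 7, 4, 1, 8, 9, 6]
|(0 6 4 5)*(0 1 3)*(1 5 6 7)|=|(0 7 1 3)(4 6)|=4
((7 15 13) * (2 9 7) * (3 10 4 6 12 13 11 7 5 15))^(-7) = (2 7 12 15 4 9 3 13 11 6 5 10) = [0, 1, 7, 13, 9, 10, 5, 12, 8, 3, 2, 6, 15, 11, 14, 4]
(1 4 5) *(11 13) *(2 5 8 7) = [0, 4, 5, 3, 8, 1, 6, 2, 7, 9, 10, 13, 12, 11] = (1 4 8 7 2 5)(11 13)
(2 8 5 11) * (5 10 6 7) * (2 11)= [0, 1, 8, 3, 4, 2, 7, 5, 10, 9, 6, 11]= (11)(2 8 10 6 7 5)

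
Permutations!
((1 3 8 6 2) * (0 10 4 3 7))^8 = (0 7 1 2 6 8 3 4 10) = [7, 2, 6, 4, 10, 5, 8, 1, 3, 9, 0]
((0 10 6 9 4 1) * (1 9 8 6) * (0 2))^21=(0 10 1 2)(4 9)(6 8)=[10, 2, 0, 3, 9, 5, 8, 7, 6, 4, 1]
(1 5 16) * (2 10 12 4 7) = (1 5 16)(2 10 12 4 7) = [0, 5, 10, 3, 7, 16, 6, 2, 8, 9, 12, 11, 4, 13, 14, 15, 1]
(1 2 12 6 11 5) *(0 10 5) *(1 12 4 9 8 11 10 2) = (0 2 4 9 8 11)(5 12 6 10) = [2, 1, 4, 3, 9, 12, 10, 7, 11, 8, 5, 0, 6]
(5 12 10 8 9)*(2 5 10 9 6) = (2 5 12 9 10 8 6) = [0, 1, 5, 3, 4, 12, 2, 7, 6, 10, 8, 11, 9]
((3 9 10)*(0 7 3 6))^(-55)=(0 6 10 9 3 7)=[6, 1, 2, 7, 4, 5, 10, 0, 8, 3, 9]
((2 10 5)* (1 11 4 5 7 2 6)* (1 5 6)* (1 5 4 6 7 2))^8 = [0, 4, 2, 3, 11, 5, 1, 6, 8, 9, 10, 7] = (1 4 11 7 6)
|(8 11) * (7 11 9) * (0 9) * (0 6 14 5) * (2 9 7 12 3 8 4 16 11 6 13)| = |(0 7 6 14 5)(2 9 12 3 8 13)(4 16 11)| = 30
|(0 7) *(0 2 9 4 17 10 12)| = |(0 7 2 9 4 17 10 12)| = 8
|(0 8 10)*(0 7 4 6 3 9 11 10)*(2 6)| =8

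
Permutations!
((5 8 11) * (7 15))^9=(7 15)=[0, 1, 2, 3, 4, 5, 6, 15, 8, 9, 10, 11, 12, 13, 14, 7]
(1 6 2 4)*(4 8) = [0, 6, 8, 3, 1, 5, 2, 7, 4] = (1 6 2 8 4)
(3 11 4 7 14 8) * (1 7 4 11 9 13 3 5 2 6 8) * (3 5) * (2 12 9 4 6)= (1 7 14)(3 4 6 8)(5 12 9 13)= [0, 7, 2, 4, 6, 12, 8, 14, 3, 13, 10, 11, 9, 5, 1]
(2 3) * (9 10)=(2 3)(9 10)=[0, 1, 3, 2, 4, 5, 6, 7, 8, 10, 9]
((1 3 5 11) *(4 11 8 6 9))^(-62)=[0, 5, 2, 8, 1, 6, 4, 7, 9, 11, 10, 3]=(1 5 6 4)(3 8 9 11)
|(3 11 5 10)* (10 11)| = 2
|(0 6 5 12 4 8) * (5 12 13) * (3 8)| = 6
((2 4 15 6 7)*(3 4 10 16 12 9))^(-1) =[0, 1, 7, 9, 3, 5, 15, 6, 8, 12, 2, 11, 16, 13, 14, 4, 10] =(2 7 6 15 4 3 9 12 16 10)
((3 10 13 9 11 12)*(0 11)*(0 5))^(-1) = (0 5 9 13 10 3 12 11) = [5, 1, 2, 12, 4, 9, 6, 7, 8, 13, 3, 0, 11, 10]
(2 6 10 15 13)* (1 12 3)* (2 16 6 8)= (1 12 3)(2 8)(6 10 15 13 16)= [0, 12, 8, 1, 4, 5, 10, 7, 2, 9, 15, 11, 3, 16, 14, 13, 6]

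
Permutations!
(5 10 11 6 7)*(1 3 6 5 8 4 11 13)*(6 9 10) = (1 3 9 10 13)(4 11 5 6 7 8) = [0, 3, 2, 9, 11, 6, 7, 8, 4, 10, 13, 5, 12, 1]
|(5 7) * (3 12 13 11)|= 4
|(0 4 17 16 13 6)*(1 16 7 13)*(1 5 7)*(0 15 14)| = 11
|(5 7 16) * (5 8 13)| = |(5 7 16 8 13)| = 5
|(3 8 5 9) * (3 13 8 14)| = |(3 14)(5 9 13 8)| = 4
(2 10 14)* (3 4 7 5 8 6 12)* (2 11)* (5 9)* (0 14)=(0 14 11 2 10)(3 4 7 9 5 8 6 12)=[14, 1, 10, 4, 7, 8, 12, 9, 6, 5, 0, 2, 3, 13, 11]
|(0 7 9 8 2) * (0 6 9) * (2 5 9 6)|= |(0 7)(5 9 8)|= 6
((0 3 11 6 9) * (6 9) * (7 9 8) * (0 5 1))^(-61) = (0 8 5 3 7 1 11 9) = [8, 11, 2, 7, 4, 3, 6, 1, 5, 0, 10, 9]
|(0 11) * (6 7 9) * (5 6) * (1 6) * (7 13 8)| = |(0 11)(1 6 13 8 7 9 5)| = 14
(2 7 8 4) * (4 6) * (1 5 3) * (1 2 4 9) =(1 5 3 2 7 8 6 9) =[0, 5, 7, 2, 4, 3, 9, 8, 6, 1]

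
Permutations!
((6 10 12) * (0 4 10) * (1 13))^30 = (13) = [0, 1, 2, 3, 4, 5, 6, 7, 8, 9, 10, 11, 12, 13]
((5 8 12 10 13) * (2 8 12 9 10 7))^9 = [0, 1, 8, 3, 4, 12, 6, 2, 9, 10, 13, 11, 7, 5] = (2 8 9 10 13 5 12 7)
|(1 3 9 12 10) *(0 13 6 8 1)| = 9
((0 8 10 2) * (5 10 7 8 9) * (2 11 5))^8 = (0 2 9)(5 11 10) = [2, 1, 9, 3, 4, 11, 6, 7, 8, 0, 5, 10]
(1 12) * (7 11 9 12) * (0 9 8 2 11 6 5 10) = (0 9 12 1 7 6 5 10)(2 11 8) = [9, 7, 11, 3, 4, 10, 5, 6, 2, 12, 0, 8, 1]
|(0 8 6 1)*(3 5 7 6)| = |(0 8 3 5 7 6 1)| = 7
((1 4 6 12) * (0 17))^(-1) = (0 17)(1 12 6 4) = [17, 12, 2, 3, 1, 5, 4, 7, 8, 9, 10, 11, 6, 13, 14, 15, 16, 0]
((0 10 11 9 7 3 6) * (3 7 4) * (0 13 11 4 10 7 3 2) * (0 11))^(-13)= (0 3 13 7 6)(2 9 4 11 10)= [3, 1, 9, 13, 11, 5, 0, 6, 8, 4, 2, 10, 12, 7]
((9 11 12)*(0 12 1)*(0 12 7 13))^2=(0 13 7)(1 9)(11 12)=[13, 9, 2, 3, 4, 5, 6, 0, 8, 1, 10, 12, 11, 7]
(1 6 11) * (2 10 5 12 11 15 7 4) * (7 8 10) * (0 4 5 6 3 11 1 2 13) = (0 4 13)(1 3 11 2 7 5 12)(6 15 8 10) = [4, 3, 7, 11, 13, 12, 15, 5, 10, 9, 6, 2, 1, 0, 14, 8]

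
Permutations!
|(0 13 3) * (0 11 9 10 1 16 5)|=|(0 13 3 11 9 10 1 16 5)|=9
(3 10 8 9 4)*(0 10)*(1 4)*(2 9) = (0 10 8 2 9 1 4 3) = [10, 4, 9, 0, 3, 5, 6, 7, 2, 1, 8]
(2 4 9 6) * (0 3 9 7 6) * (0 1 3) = (1 3 9)(2 4 7 6) = [0, 3, 4, 9, 7, 5, 2, 6, 8, 1]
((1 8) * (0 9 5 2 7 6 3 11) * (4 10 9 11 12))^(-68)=[0, 1, 12, 9, 2, 3, 10, 4, 8, 6, 7, 11, 5]=(2 12 5 3 9 6 10 7 4)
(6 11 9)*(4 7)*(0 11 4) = [11, 1, 2, 3, 7, 5, 4, 0, 8, 6, 10, 9] = (0 11 9 6 4 7)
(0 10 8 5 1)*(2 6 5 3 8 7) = (0 10 7 2 6 5 1)(3 8) = [10, 0, 6, 8, 4, 1, 5, 2, 3, 9, 7]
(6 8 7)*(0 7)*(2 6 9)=(0 7 9 2 6 8)=[7, 1, 6, 3, 4, 5, 8, 9, 0, 2]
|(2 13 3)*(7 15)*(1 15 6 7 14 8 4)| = 30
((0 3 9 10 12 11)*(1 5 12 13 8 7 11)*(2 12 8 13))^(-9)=(13)(0 9 2 1 8 11 3 10 12 5 7)=[9, 8, 1, 10, 4, 7, 6, 0, 11, 2, 12, 3, 5, 13]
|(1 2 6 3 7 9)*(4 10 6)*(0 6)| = |(0 6 3 7 9 1 2 4 10)| = 9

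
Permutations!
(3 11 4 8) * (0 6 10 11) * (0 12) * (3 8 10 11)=(0 6 11 4 10 3 12)=[6, 1, 2, 12, 10, 5, 11, 7, 8, 9, 3, 4, 0]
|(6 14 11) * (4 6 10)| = |(4 6 14 11 10)| = 5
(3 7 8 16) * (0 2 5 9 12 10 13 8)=[2, 1, 5, 7, 4, 9, 6, 0, 16, 12, 13, 11, 10, 8, 14, 15, 3]=(0 2 5 9 12 10 13 8 16 3 7)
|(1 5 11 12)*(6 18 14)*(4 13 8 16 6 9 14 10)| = 28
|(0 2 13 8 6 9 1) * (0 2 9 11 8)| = |(0 9 1 2 13)(6 11 8)| = 15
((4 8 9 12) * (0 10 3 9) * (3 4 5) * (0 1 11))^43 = (0 10 4 8 1 11)(3 5 12 9) = [10, 11, 2, 5, 8, 12, 6, 7, 1, 3, 4, 0, 9]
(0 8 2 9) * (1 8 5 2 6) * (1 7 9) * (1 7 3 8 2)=[5, 2, 7, 8, 4, 1, 3, 9, 6, 0]=(0 5 1 2 7 9)(3 8 6)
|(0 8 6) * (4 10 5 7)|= 12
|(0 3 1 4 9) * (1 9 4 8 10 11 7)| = |(0 3 9)(1 8 10 11 7)| = 15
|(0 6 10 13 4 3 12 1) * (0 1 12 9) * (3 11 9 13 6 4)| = |(0 4 11 9)(3 13)(6 10)| = 4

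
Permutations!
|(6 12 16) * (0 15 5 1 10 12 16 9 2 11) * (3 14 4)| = |(0 15 5 1 10 12 9 2 11)(3 14 4)(6 16)| = 18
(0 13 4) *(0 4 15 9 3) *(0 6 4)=[13, 1, 2, 6, 0, 5, 4, 7, 8, 3, 10, 11, 12, 15, 14, 9]=(0 13 15 9 3 6 4)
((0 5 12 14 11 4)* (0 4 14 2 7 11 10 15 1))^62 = (0 12 7 14 15)(1 5 2 11 10) = [12, 5, 11, 3, 4, 2, 6, 14, 8, 9, 1, 10, 7, 13, 15, 0]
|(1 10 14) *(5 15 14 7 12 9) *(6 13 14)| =|(1 10 7 12 9 5 15 6 13 14)| =10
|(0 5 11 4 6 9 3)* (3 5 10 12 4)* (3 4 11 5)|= 8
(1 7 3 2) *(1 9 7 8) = [0, 8, 9, 2, 4, 5, 6, 3, 1, 7] = (1 8)(2 9 7 3)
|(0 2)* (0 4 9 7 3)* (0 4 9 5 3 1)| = |(0 2 9 7 1)(3 4 5)| = 15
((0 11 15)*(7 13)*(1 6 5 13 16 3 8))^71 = (0 15 11)(1 8 3 16 7 13 5 6) = [15, 8, 2, 16, 4, 6, 1, 13, 3, 9, 10, 0, 12, 5, 14, 11, 7]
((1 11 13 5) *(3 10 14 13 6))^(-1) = (1 5 13 14 10 3 6 11) = [0, 5, 2, 6, 4, 13, 11, 7, 8, 9, 3, 1, 12, 14, 10]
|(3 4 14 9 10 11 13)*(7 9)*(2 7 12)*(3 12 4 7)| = 8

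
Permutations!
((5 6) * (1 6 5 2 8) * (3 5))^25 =(1 6 2 8)(3 5) =[0, 6, 8, 5, 4, 3, 2, 7, 1]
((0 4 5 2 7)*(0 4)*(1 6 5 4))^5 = (7) = [0, 1, 2, 3, 4, 5, 6, 7]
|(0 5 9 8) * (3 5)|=5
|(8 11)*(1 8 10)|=4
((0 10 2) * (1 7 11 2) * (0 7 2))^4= (0 7 1)(2 10 11)= [7, 0, 10, 3, 4, 5, 6, 1, 8, 9, 11, 2]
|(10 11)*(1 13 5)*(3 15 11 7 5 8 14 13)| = 21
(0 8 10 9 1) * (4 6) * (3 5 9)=(0 8 10 3 5 9 1)(4 6)=[8, 0, 2, 5, 6, 9, 4, 7, 10, 1, 3]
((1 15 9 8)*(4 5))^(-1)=(1 8 9 15)(4 5)=[0, 8, 2, 3, 5, 4, 6, 7, 9, 15, 10, 11, 12, 13, 14, 1]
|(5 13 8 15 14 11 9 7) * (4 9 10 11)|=|(4 9 7 5 13 8 15 14)(10 11)|=8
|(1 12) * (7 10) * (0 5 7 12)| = |(0 5 7 10 12 1)| = 6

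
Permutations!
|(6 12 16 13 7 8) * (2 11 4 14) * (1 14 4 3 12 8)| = |(1 14 2 11 3 12 16 13 7)(6 8)| = 18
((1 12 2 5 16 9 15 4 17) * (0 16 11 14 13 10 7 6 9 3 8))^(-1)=[8, 17, 12, 16, 15, 2, 7, 10, 3, 6, 13, 5, 1, 14, 11, 9, 0, 4]=(0 8 3 16)(1 17 4 15 9 6 7 10 13 14 11 5 2 12)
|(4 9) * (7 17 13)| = 6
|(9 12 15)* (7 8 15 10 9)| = |(7 8 15)(9 12 10)| = 3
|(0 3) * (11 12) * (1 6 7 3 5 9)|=14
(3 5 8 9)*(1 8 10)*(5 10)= (1 8 9 3 10)= [0, 8, 2, 10, 4, 5, 6, 7, 9, 3, 1]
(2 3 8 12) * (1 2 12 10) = (12)(1 2 3 8 10) = [0, 2, 3, 8, 4, 5, 6, 7, 10, 9, 1, 11, 12]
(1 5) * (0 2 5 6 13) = (0 2 5 1 6 13) = [2, 6, 5, 3, 4, 1, 13, 7, 8, 9, 10, 11, 12, 0]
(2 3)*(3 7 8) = (2 7 8 3) = [0, 1, 7, 2, 4, 5, 6, 8, 3]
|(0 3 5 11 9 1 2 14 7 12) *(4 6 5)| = |(0 3 4 6 5 11 9 1 2 14 7 12)| = 12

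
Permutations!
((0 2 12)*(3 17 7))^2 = (0 12 2)(3 7 17) = [12, 1, 0, 7, 4, 5, 6, 17, 8, 9, 10, 11, 2, 13, 14, 15, 16, 3]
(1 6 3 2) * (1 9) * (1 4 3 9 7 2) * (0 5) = (0 5)(1 6 9 4 3)(2 7) = [5, 6, 7, 1, 3, 0, 9, 2, 8, 4]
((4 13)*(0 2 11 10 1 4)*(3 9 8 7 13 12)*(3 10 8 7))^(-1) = (0 13 7 9 3 8 11 2)(1 10 12 4) = [13, 10, 0, 8, 1, 5, 6, 9, 11, 3, 12, 2, 4, 7]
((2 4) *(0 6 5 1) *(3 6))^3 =(0 5 3 1 6)(2 4) =[5, 6, 4, 1, 2, 3, 0]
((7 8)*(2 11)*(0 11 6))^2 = (0 2)(6 11) = [2, 1, 0, 3, 4, 5, 11, 7, 8, 9, 10, 6]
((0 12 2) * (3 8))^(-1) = (0 2 12)(3 8) = [2, 1, 12, 8, 4, 5, 6, 7, 3, 9, 10, 11, 0]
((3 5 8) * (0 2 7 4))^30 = (8)(0 7)(2 4) = [7, 1, 4, 3, 2, 5, 6, 0, 8]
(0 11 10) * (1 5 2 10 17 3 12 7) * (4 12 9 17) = (0 11 4 12 7 1 5 2 10)(3 9 17) = [11, 5, 10, 9, 12, 2, 6, 1, 8, 17, 0, 4, 7, 13, 14, 15, 16, 3]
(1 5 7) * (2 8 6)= (1 5 7)(2 8 6)= [0, 5, 8, 3, 4, 7, 2, 1, 6]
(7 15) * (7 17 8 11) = (7 15 17 8 11) = [0, 1, 2, 3, 4, 5, 6, 15, 11, 9, 10, 7, 12, 13, 14, 17, 16, 8]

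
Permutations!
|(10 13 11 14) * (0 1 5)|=|(0 1 5)(10 13 11 14)|=12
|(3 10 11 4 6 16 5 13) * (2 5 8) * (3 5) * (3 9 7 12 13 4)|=30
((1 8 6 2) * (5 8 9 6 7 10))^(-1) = [0, 2, 6, 3, 4, 10, 9, 8, 5, 1, 7] = (1 2 6 9)(5 10 7 8)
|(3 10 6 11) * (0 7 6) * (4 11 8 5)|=|(0 7 6 8 5 4 11 3 10)|=9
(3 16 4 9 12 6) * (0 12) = (0 12 6 3 16 4 9) = [12, 1, 2, 16, 9, 5, 3, 7, 8, 0, 10, 11, 6, 13, 14, 15, 4]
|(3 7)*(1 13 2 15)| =4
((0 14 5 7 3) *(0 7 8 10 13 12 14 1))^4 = (5 12 10)(8 14 13) = [0, 1, 2, 3, 4, 12, 6, 7, 14, 9, 5, 11, 10, 8, 13]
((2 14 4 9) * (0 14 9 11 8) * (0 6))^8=(0 4 8)(6 14 11)=[4, 1, 2, 3, 8, 5, 14, 7, 0, 9, 10, 6, 12, 13, 11]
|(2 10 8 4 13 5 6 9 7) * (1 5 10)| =12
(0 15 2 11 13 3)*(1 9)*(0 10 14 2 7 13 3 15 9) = (0 9 1)(2 11 3 10 14)(7 13 15) = [9, 0, 11, 10, 4, 5, 6, 13, 8, 1, 14, 3, 12, 15, 2, 7]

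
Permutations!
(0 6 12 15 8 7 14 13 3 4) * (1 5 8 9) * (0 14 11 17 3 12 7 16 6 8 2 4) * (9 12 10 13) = [8, 5, 4, 0, 14, 2, 7, 11, 16, 1, 13, 17, 15, 10, 9, 12, 6, 3] = (0 8 16 6 7 11 17 3)(1 5 2 4 14 9)(10 13)(12 15)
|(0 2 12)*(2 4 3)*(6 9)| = |(0 4 3 2 12)(6 9)| = 10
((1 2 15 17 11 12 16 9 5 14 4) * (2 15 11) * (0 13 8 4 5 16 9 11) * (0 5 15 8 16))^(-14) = [12, 8, 5, 3, 1, 14, 6, 7, 4, 11, 10, 13, 16, 9, 15, 17, 0, 2] = (0 12 16)(1 8 4)(2 5 14 15 17)(9 11 13)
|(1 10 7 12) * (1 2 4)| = |(1 10 7 12 2 4)| = 6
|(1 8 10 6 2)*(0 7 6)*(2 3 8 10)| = |(0 7 6 3 8 2 1 10)| = 8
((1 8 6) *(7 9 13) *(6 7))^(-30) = (13) = [0, 1, 2, 3, 4, 5, 6, 7, 8, 9, 10, 11, 12, 13]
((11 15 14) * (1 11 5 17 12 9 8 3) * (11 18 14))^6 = (1 9 5)(3 12 14)(8 17 18) = [0, 9, 2, 12, 4, 1, 6, 7, 17, 5, 10, 11, 14, 13, 3, 15, 16, 18, 8]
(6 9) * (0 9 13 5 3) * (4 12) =(0 9 6 13 5 3)(4 12) =[9, 1, 2, 0, 12, 3, 13, 7, 8, 6, 10, 11, 4, 5]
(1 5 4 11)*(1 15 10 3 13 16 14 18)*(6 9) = (1 5 4 11 15 10 3 13 16 14 18)(6 9) = [0, 5, 2, 13, 11, 4, 9, 7, 8, 6, 3, 15, 12, 16, 18, 10, 14, 17, 1]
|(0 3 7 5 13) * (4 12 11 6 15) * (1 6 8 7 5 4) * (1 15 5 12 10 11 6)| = |(15)(0 3 12 6 5 13)(4 10 11 8 7)| = 30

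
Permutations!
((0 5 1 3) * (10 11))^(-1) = (0 3 1 5)(10 11) = [3, 5, 2, 1, 4, 0, 6, 7, 8, 9, 11, 10]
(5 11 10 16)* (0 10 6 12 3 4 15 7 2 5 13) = (0 10 16 13)(2 5 11 6 12 3 4 15 7) = [10, 1, 5, 4, 15, 11, 12, 2, 8, 9, 16, 6, 3, 0, 14, 7, 13]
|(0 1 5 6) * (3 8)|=4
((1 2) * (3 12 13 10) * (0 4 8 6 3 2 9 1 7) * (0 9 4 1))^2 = (0 4 6 12 10 7)(1 8 3 13 2 9) = [4, 8, 9, 13, 6, 5, 12, 0, 3, 1, 7, 11, 10, 2]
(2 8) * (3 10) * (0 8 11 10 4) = [8, 1, 11, 4, 0, 5, 6, 7, 2, 9, 3, 10] = (0 8 2 11 10 3 4)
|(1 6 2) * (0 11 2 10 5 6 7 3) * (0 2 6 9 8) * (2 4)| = 35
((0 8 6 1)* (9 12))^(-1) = (0 1 6 8)(9 12) = [1, 6, 2, 3, 4, 5, 8, 7, 0, 12, 10, 11, 9]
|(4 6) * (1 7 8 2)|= |(1 7 8 2)(4 6)|= 4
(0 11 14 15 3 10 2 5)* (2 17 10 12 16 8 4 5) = (0 11 14 15 3 12 16 8 4 5)(10 17) = [11, 1, 2, 12, 5, 0, 6, 7, 4, 9, 17, 14, 16, 13, 15, 3, 8, 10]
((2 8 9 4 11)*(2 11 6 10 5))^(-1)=[0, 1, 5, 3, 9, 10, 4, 7, 2, 8, 6, 11]=(11)(2 5 10 6 4 9 8)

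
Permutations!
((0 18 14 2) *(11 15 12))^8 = (18)(11 12 15) = [0, 1, 2, 3, 4, 5, 6, 7, 8, 9, 10, 12, 15, 13, 14, 11, 16, 17, 18]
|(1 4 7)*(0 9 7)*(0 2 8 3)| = |(0 9 7 1 4 2 8 3)| = 8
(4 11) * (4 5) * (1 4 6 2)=(1 4 11 5 6 2)=[0, 4, 1, 3, 11, 6, 2, 7, 8, 9, 10, 5]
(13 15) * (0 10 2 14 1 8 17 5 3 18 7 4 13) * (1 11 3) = (0 10 2 14 11 3 18 7 4 13 15)(1 8 17 5) = [10, 8, 14, 18, 13, 1, 6, 4, 17, 9, 2, 3, 12, 15, 11, 0, 16, 5, 7]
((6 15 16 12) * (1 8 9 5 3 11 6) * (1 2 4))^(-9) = (1 5 6 12)(2 8 3 15)(4 9 11 16) = [0, 5, 8, 15, 9, 6, 12, 7, 3, 11, 10, 16, 1, 13, 14, 2, 4]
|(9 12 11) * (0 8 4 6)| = |(0 8 4 6)(9 12 11)| = 12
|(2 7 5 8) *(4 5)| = |(2 7 4 5 8)| = 5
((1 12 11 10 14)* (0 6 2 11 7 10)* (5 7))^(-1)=[11, 14, 6, 3, 4, 12, 0, 5, 8, 9, 7, 2, 1, 13, 10]=(0 11 2 6)(1 14 10 7 5 12)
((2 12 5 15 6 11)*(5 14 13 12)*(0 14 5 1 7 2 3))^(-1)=[3, 2, 7, 11, 4, 12, 15, 1, 8, 9, 10, 6, 13, 14, 0, 5]=(0 3 11 6 15 5 12 13 14)(1 2 7)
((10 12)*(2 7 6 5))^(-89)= [0, 1, 5, 3, 4, 6, 7, 2, 8, 9, 12, 11, 10]= (2 5 6 7)(10 12)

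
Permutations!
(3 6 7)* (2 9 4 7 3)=[0, 1, 9, 6, 7, 5, 3, 2, 8, 4]=(2 9 4 7)(3 6)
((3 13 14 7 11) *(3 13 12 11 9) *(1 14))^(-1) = [0, 13, 2, 9, 4, 5, 6, 14, 8, 7, 10, 12, 3, 11, 1] = (1 13 11 12 3 9 7 14)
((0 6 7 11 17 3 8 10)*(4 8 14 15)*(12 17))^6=(0 3)(4 11)(6 14)(7 15)(8 12)(10 17)=[3, 1, 2, 0, 11, 5, 14, 15, 12, 9, 17, 4, 8, 13, 6, 7, 16, 10]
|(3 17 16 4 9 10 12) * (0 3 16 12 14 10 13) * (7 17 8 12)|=|(0 3 8 12 16 4 9 13)(7 17)(10 14)|=8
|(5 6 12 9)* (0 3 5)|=6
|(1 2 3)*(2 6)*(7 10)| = |(1 6 2 3)(7 10)| = 4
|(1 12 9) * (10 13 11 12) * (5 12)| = |(1 10 13 11 5 12 9)| = 7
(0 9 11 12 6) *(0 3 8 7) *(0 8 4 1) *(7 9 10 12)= (0 10 12 6 3 4 1)(7 8 9 11)= [10, 0, 2, 4, 1, 5, 3, 8, 9, 11, 12, 7, 6]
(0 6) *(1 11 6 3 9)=[3, 11, 2, 9, 4, 5, 0, 7, 8, 1, 10, 6]=(0 3 9 1 11 6)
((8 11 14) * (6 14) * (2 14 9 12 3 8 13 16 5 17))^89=(2 17 5 16 13 14)(3 12 9 6 11 8)=[0, 1, 17, 12, 4, 16, 11, 7, 3, 6, 10, 8, 9, 14, 2, 15, 13, 5]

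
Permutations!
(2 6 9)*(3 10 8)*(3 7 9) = (2 6 3 10 8 7 9) = [0, 1, 6, 10, 4, 5, 3, 9, 7, 2, 8]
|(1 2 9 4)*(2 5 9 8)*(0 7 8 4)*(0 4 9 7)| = 7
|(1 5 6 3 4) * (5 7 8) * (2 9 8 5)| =|(1 7 5 6 3 4)(2 9 8)| =6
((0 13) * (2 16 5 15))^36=(16)=[0, 1, 2, 3, 4, 5, 6, 7, 8, 9, 10, 11, 12, 13, 14, 15, 16]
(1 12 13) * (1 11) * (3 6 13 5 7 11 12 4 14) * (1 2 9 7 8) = (1 4 14 3 6 13 12 5 8)(2 9 7 11) = [0, 4, 9, 6, 14, 8, 13, 11, 1, 7, 10, 2, 5, 12, 3]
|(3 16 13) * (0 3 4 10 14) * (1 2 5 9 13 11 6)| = |(0 3 16 11 6 1 2 5 9 13 4 10 14)| = 13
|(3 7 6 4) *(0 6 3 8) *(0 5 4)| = 6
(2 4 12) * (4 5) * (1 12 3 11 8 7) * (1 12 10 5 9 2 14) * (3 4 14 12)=(1 10 5 14)(2 9)(3 11 8 7)=[0, 10, 9, 11, 4, 14, 6, 3, 7, 2, 5, 8, 12, 13, 1]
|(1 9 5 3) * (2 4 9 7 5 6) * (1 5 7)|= |(2 4 9 6)(3 5)|= 4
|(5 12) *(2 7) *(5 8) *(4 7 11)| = |(2 11 4 7)(5 12 8)| = 12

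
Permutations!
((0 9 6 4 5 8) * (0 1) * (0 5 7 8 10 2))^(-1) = (0 2 10 5 1 8 7 4 6 9) = [2, 8, 10, 3, 6, 1, 9, 4, 7, 0, 5]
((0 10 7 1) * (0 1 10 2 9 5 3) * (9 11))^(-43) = (0 3 5 9 11 2)(7 10) = [3, 1, 0, 5, 4, 9, 6, 10, 8, 11, 7, 2]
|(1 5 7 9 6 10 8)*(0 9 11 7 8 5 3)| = |(0 9 6 10 5 8 1 3)(7 11)| = 8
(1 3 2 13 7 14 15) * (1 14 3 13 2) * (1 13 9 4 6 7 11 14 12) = (1 9 4 6 7 3 13 11 14 15 12) = [0, 9, 2, 13, 6, 5, 7, 3, 8, 4, 10, 14, 1, 11, 15, 12]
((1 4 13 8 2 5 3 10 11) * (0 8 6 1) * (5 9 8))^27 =(0 3 11 5 10)(1 6 13 4) =[3, 6, 2, 11, 1, 10, 13, 7, 8, 9, 0, 5, 12, 4]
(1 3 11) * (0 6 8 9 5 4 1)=(0 6 8 9 5 4 1 3 11)=[6, 3, 2, 11, 1, 4, 8, 7, 9, 5, 10, 0]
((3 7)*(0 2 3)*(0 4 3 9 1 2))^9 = (9) = [0, 1, 2, 3, 4, 5, 6, 7, 8, 9]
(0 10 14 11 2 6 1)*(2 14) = (0 10 2 6 1)(11 14) = [10, 0, 6, 3, 4, 5, 1, 7, 8, 9, 2, 14, 12, 13, 11]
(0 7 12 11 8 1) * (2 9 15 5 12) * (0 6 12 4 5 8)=[7, 6, 9, 3, 5, 4, 12, 2, 1, 15, 10, 0, 11, 13, 14, 8]=(0 7 2 9 15 8 1 6 12 11)(4 5)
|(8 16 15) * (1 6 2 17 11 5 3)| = |(1 6 2 17 11 5 3)(8 16 15)| = 21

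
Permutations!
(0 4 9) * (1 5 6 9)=(0 4 1 5 6 9)=[4, 5, 2, 3, 1, 6, 9, 7, 8, 0]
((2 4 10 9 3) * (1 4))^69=(1 9)(2 10)(3 4)=[0, 9, 10, 4, 3, 5, 6, 7, 8, 1, 2]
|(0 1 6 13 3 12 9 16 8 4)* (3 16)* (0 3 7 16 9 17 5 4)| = 40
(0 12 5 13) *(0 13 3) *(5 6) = (13)(0 12 6 5 3) = [12, 1, 2, 0, 4, 3, 5, 7, 8, 9, 10, 11, 6, 13]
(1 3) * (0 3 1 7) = (0 3 7) = [3, 1, 2, 7, 4, 5, 6, 0]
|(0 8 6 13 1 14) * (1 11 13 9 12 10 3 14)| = |(0 8 6 9 12 10 3 14)(11 13)| = 8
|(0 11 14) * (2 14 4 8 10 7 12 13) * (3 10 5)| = |(0 11 4 8 5 3 10 7 12 13 2 14)| = 12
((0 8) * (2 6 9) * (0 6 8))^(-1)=(2 9 6 8)=[0, 1, 9, 3, 4, 5, 8, 7, 2, 6]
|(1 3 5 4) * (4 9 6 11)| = |(1 3 5 9 6 11 4)| = 7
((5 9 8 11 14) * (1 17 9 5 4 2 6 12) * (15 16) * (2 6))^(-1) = (1 12 6 4 14 11 8 9 17)(15 16) = [0, 12, 2, 3, 14, 5, 4, 7, 9, 17, 10, 8, 6, 13, 11, 16, 15, 1]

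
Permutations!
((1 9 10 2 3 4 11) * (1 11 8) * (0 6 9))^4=(11)(0 2 1 10 8 9 4 6 3)=[2, 10, 1, 0, 6, 5, 3, 7, 9, 4, 8, 11]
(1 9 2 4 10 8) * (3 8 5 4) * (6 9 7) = (1 7 6 9 2 3 8)(4 10 5) = [0, 7, 3, 8, 10, 4, 9, 6, 1, 2, 5]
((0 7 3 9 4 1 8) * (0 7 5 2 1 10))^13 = (0 1 3 10 2 7 4 5 8 9) = [1, 3, 7, 10, 5, 8, 6, 4, 9, 0, 2]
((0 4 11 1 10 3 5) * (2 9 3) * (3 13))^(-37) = (0 1 9 5 11 2 3 4 10 13) = [1, 9, 3, 4, 10, 11, 6, 7, 8, 5, 13, 2, 12, 0]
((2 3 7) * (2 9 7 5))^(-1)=(2 5 3)(7 9)=[0, 1, 5, 2, 4, 3, 6, 9, 8, 7]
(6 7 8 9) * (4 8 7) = (4 8 9 6) = [0, 1, 2, 3, 8, 5, 4, 7, 9, 6]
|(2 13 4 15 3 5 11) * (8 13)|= |(2 8 13 4 15 3 5 11)|= 8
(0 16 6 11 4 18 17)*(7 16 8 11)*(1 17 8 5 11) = (0 5 11 4 18 8 1 17)(6 7 16) = [5, 17, 2, 3, 18, 11, 7, 16, 1, 9, 10, 4, 12, 13, 14, 15, 6, 0, 8]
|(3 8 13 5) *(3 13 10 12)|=|(3 8 10 12)(5 13)|=4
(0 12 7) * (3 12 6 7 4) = (0 6 7)(3 12 4) = [6, 1, 2, 12, 3, 5, 7, 0, 8, 9, 10, 11, 4]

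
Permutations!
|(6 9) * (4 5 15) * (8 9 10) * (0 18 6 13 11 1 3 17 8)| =|(0 18 6 10)(1 3 17 8 9 13 11)(4 5 15)| =84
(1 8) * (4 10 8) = (1 4 10 8) = [0, 4, 2, 3, 10, 5, 6, 7, 1, 9, 8]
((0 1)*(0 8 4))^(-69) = [4, 0, 2, 3, 8, 5, 6, 7, 1] = (0 4 8 1)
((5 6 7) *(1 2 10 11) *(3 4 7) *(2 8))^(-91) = (1 11 10 2 8)(3 6 5 7 4) = [0, 11, 8, 6, 3, 7, 5, 4, 1, 9, 2, 10]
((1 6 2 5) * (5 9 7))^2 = (1 2 7)(5 6 9) = [0, 2, 7, 3, 4, 6, 9, 1, 8, 5]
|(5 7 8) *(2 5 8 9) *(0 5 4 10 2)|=12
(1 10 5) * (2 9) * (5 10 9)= (10)(1 9 2 5)= [0, 9, 5, 3, 4, 1, 6, 7, 8, 2, 10]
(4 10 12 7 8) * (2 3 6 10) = (2 3 6 10 12 7 8 4) = [0, 1, 3, 6, 2, 5, 10, 8, 4, 9, 12, 11, 7]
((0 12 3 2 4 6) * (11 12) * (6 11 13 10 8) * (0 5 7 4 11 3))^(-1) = [12, 1, 3, 4, 7, 6, 8, 5, 10, 9, 13, 2, 11, 0] = (0 12 11 2 3 4 7 5 6 8 10 13)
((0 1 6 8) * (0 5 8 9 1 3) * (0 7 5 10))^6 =(10) =[0, 1, 2, 3, 4, 5, 6, 7, 8, 9, 10]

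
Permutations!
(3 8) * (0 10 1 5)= (0 10 1 5)(3 8)= [10, 5, 2, 8, 4, 0, 6, 7, 3, 9, 1]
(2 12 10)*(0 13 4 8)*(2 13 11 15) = [11, 1, 12, 3, 8, 5, 6, 7, 0, 9, 13, 15, 10, 4, 14, 2] = (0 11 15 2 12 10 13 4 8)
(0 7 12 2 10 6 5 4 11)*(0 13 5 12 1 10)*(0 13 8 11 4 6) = (0 7 1 10)(2 13 5 6 12)(8 11) = [7, 10, 13, 3, 4, 6, 12, 1, 11, 9, 0, 8, 2, 5]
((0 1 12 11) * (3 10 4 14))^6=(0 12)(1 11)(3 4)(10 14)=[12, 11, 2, 4, 3, 5, 6, 7, 8, 9, 14, 1, 0, 13, 10]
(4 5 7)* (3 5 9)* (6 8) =(3 5 7 4 9)(6 8) =[0, 1, 2, 5, 9, 7, 8, 4, 6, 3]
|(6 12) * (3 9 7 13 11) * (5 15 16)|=30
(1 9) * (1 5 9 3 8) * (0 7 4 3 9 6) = (0 7 4 3 8 1 9 5 6) = [7, 9, 2, 8, 3, 6, 0, 4, 1, 5]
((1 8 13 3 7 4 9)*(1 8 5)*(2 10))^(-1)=(1 5)(2 10)(3 13 8 9 4 7)=[0, 5, 10, 13, 7, 1, 6, 3, 9, 4, 2, 11, 12, 8]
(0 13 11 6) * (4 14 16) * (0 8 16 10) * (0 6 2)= (0 13 11 2)(4 14 10 6 8 16)= [13, 1, 0, 3, 14, 5, 8, 7, 16, 9, 6, 2, 12, 11, 10, 15, 4]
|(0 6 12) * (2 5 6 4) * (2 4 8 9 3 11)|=|(0 8 9 3 11 2 5 6 12)|=9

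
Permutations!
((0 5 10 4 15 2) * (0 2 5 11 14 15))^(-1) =[4, 1, 2, 3, 10, 15, 6, 7, 8, 9, 5, 0, 12, 13, 11, 14] =(0 4 10 5 15 14 11)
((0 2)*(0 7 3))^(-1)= [3, 1, 0, 7, 4, 5, 6, 2]= (0 3 7 2)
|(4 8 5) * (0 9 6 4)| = |(0 9 6 4 8 5)| = 6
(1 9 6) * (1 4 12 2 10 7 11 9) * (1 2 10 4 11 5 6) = [0, 2, 4, 3, 12, 6, 11, 5, 8, 1, 7, 9, 10] = (1 2 4 12 10 7 5 6 11 9)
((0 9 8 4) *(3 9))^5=(9)=[0, 1, 2, 3, 4, 5, 6, 7, 8, 9]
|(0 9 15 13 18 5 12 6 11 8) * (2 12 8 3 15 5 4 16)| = |(0 9 5 8)(2 12 6 11 3 15 13 18 4 16)| = 20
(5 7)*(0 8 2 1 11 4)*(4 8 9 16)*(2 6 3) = [9, 11, 1, 2, 0, 7, 3, 5, 6, 16, 10, 8, 12, 13, 14, 15, 4] = (0 9 16 4)(1 11 8 6 3 2)(5 7)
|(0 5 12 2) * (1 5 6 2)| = 3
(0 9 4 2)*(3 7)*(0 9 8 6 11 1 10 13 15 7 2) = (0 8 6 11 1 10 13 15 7 3 2 9 4) = [8, 10, 9, 2, 0, 5, 11, 3, 6, 4, 13, 1, 12, 15, 14, 7]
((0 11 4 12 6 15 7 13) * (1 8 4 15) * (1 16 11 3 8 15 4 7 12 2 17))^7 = (0 8 13 3 7)(1 2 11 6 15 17 4 16 12) = [8, 2, 11, 7, 16, 5, 15, 0, 13, 9, 10, 6, 1, 3, 14, 17, 12, 4]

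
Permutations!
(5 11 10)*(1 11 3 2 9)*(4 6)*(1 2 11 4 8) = (1 4 6 8)(2 9)(3 11 10 5) = [0, 4, 9, 11, 6, 3, 8, 7, 1, 2, 5, 10]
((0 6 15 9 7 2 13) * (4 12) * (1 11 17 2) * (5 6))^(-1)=[13, 7, 17, 3, 12, 0, 5, 9, 8, 15, 10, 1, 4, 2, 14, 6, 16, 11]=(0 13 2 17 11 1 7 9 15 6 5)(4 12)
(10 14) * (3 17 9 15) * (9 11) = [0, 1, 2, 17, 4, 5, 6, 7, 8, 15, 14, 9, 12, 13, 10, 3, 16, 11] = (3 17 11 9 15)(10 14)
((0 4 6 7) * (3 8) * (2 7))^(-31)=(0 7 2 6 4)(3 8)=[7, 1, 6, 8, 0, 5, 4, 2, 3]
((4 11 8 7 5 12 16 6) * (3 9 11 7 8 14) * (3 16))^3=(3 14 4 12 11 6 5 9 16 7)=[0, 1, 2, 14, 12, 9, 5, 3, 8, 16, 10, 6, 11, 13, 4, 15, 7]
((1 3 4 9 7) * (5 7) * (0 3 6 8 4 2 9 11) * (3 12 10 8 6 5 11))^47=(0 10 4 2 11 12 8 3 9)(1 7 5)=[10, 7, 11, 9, 2, 1, 6, 5, 3, 0, 4, 12, 8]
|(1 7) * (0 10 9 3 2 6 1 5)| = |(0 10 9 3 2 6 1 7 5)| = 9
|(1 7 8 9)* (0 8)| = |(0 8 9 1 7)| = 5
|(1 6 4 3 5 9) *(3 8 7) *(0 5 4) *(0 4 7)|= |(0 5 9 1 6 4 8)(3 7)|= 14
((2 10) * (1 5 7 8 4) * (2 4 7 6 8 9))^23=(1 9 5 2 6 10 8 4 7)=[0, 9, 6, 3, 7, 2, 10, 1, 4, 5, 8]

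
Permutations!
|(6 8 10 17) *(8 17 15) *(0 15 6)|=|(0 15 8 10 6 17)|=6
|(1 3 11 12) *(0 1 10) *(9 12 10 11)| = |(0 1 3 9 12 11 10)| = 7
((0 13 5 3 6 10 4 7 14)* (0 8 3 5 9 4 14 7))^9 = (0 13 9 4)(3 8 14 10 6) = [13, 1, 2, 8, 0, 5, 3, 7, 14, 4, 6, 11, 12, 9, 10]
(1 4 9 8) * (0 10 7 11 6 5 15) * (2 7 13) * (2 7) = (0 10 13 7 11 6 5 15)(1 4 9 8) = [10, 4, 2, 3, 9, 15, 5, 11, 1, 8, 13, 6, 12, 7, 14, 0]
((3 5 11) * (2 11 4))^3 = (2 5 11 4 3) = [0, 1, 5, 2, 3, 11, 6, 7, 8, 9, 10, 4]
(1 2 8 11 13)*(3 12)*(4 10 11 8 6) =(1 2 6 4 10 11 13)(3 12) =[0, 2, 6, 12, 10, 5, 4, 7, 8, 9, 11, 13, 3, 1]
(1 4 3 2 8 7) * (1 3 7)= [0, 4, 8, 2, 7, 5, 6, 3, 1]= (1 4 7 3 2 8)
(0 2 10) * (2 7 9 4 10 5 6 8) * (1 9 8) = (0 7 8 2 5 6 1 9 4 10) = [7, 9, 5, 3, 10, 6, 1, 8, 2, 4, 0]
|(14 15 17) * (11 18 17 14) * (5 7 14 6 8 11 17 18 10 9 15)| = |(18)(5 7 14)(6 8 11 10 9 15)| = 6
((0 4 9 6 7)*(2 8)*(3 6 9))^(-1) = (9)(0 7 6 3 4)(2 8) = [7, 1, 8, 4, 0, 5, 3, 6, 2, 9]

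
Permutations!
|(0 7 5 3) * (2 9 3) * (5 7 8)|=6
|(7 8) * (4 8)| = |(4 8 7)| = 3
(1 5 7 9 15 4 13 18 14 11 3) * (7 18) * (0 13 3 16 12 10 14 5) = (0 13 7 9 15 4 3 1)(5 18)(10 14 11 16 12) = [13, 0, 2, 1, 3, 18, 6, 9, 8, 15, 14, 16, 10, 7, 11, 4, 12, 17, 5]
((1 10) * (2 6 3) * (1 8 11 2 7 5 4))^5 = [0, 6, 4, 10, 2, 11, 1, 8, 7, 9, 3, 5] = (1 6)(2 4)(3 10)(5 11)(7 8)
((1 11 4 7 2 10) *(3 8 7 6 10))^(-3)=(1 4 10 11 6)(2 3 8 7)=[0, 4, 3, 8, 10, 5, 1, 2, 7, 9, 11, 6]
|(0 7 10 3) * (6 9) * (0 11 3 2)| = 4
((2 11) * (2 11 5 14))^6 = (14) = [0, 1, 2, 3, 4, 5, 6, 7, 8, 9, 10, 11, 12, 13, 14]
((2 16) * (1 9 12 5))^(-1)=(1 5 12 9)(2 16)=[0, 5, 16, 3, 4, 12, 6, 7, 8, 1, 10, 11, 9, 13, 14, 15, 2]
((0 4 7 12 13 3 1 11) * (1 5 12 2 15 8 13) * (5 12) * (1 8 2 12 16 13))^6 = (16)(0 11 1 8 12 7 4) = [11, 8, 2, 3, 0, 5, 6, 4, 12, 9, 10, 1, 7, 13, 14, 15, 16]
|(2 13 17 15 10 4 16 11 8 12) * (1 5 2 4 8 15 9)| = 42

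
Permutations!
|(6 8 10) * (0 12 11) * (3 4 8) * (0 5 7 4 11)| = |(0 12)(3 11 5 7 4 8 10 6)| = 8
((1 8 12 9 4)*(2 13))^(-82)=(13)(1 9 8 4 12)=[0, 9, 2, 3, 12, 5, 6, 7, 4, 8, 10, 11, 1, 13]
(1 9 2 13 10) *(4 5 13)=(1 9 2 4 5 13 10)=[0, 9, 4, 3, 5, 13, 6, 7, 8, 2, 1, 11, 12, 10]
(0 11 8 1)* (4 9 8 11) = (11)(0 4 9 8 1) = [4, 0, 2, 3, 9, 5, 6, 7, 1, 8, 10, 11]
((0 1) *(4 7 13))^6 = (13) = [0, 1, 2, 3, 4, 5, 6, 7, 8, 9, 10, 11, 12, 13]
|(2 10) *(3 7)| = |(2 10)(3 7)| = 2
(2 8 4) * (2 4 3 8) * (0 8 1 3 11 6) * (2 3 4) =(0 8 11 6)(1 4 2 3) =[8, 4, 3, 1, 2, 5, 0, 7, 11, 9, 10, 6]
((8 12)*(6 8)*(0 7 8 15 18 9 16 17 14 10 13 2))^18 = (0 6 16 13 8 18 14)(2 12 9 10 7 15 17) = [6, 1, 12, 3, 4, 5, 16, 15, 18, 10, 7, 11, 9, 8, 0, 17, 13, 2, 14]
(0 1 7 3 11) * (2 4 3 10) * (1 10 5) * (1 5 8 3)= (0 10 2 4 1 7 8 3 11)= [10, 7, 4, 11, 1, 5, 6, 8, 3, 9, 2, 0]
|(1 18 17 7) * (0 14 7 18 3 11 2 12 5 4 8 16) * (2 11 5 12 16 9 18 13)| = 14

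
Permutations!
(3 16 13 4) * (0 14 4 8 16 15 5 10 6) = [14, 1, 2, 15, 3, 10, 0, 7, 16, 9, 6, 11, 12, 8, 4, 5, 13] = (0 14 4 3 15 5 10 6)(8 16 13)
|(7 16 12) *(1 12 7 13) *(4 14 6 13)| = 6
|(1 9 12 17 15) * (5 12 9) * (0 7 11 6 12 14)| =|(0 7 11 6 12 17 15 1 5 14)| =10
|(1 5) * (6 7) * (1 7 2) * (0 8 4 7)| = |(0 8 4 7 6 2 1 5)| = 8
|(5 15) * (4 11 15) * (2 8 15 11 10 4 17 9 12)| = |(2 8 15 5 17 9 12)(4 10)| = 14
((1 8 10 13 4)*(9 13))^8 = (1 10 13)(4 8 9) = [0, 10, 2, 3, 8, 5, 6, 7, 9, 4, 13, 11, 12, 1]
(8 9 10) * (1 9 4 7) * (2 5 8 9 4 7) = (1 4 2 5 8 7)(9 10) = [0, 4, 5, 3, 2, 8, 6, 1, 7, 10, 9]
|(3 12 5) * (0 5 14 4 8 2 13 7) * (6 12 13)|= 30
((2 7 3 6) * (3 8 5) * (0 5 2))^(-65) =(0 6 3 5)(2 7 8) =[6, 1, 7, 5, 4, 0, 3, 8, 2]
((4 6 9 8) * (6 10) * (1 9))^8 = (1 8 10)(4 6 9) = [0, 8, 2, 3, 6, 5, 9, 7, 10, 4, 1]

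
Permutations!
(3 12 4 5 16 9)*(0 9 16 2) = (16)(0 9 3 12 4 5 2) = [9, 1, 0, 12, 5, 2, 6, 7, 8, 3, 10, 11, 4, 13, 14, 15, 16]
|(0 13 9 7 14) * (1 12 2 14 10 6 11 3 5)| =13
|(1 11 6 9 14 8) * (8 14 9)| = |(14)(1 11 6 8)| = 4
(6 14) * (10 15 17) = (6 14)(10 15 17) = [0, 1, 2, 3, 4, 5, 14, 7, 8, 9, 15, 11, 12, 13, 6, 17, 16, 10]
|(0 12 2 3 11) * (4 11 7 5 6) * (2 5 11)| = 9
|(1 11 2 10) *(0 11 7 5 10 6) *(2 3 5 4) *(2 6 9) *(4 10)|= 6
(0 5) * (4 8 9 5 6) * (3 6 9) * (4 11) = (0 9 5)(3 6 11 4 8) = [9, 1, 2, 6, 8, 0, 11, 7, 3, 5, 10, 4]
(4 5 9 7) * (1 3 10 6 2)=(1 3 10 6 2)(4 5 9 7)=[0, 3, 1, 10, 5, 9, 2, 4, 8, 7, 6]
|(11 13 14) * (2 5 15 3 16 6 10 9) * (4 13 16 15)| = |(2 5 4 13 14 11 16 6 10 9)(3 15)| = 10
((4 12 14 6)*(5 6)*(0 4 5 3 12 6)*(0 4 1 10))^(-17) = (0 1 10)(3 12 14)(4 6 5) = [1, 10, 2, 12, 6, 4, 5, 7, 8, 9, 0, 11, 14, 13, 3]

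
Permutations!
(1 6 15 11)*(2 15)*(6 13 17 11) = (1 13 17 11)(2 15 6) = [0, 13, 15, 3, 4, 5, 2, 7, 8, 9, 10, 1, 12, 17, 14, 6, 16, 11]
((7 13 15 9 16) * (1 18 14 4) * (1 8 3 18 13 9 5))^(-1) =(1 5 15 13)(3 8 4 14 18)(7 16 9) =[0, 5, 2, 8, 14, 15, 6, 16, 4, 7, 10, 11, 12, 1, 18, 13, 9, 17, 3]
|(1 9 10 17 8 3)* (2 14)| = |(1 9 10 17 8 3)(2 14)| = 6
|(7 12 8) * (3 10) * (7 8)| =|(3 10)(7 12)| =2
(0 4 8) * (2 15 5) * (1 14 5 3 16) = (0 4 8)(1 14 5 2 15 3 16) = [4, 14, 15, 16, 8, 2, 6, 7, 0, 9, 10, 11, 12, 13, 5, 3, 1]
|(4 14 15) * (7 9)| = 6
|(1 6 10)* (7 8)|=6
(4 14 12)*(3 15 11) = (3 15 11)(4 14 12) = [0, 1, 2, 15, 14, 5, 6, 7, 8, 9, 10, 3, 4, 13, 12, 11]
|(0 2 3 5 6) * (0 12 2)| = 5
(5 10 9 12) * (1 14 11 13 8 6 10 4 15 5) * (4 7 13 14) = (1 4 15 5 7 13 8 6 10 9 12)(11 14) = [0, 4, 2, 3, 15, 7, 10, 13, 6, 12, 9, 14, 1, 8, 11, 5]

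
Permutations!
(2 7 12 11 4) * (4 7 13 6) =(2 13 6 4)(7 12 11) =[0, 1, 13, 3, 2, 5, 4, 12, 8, 9, 10, 7, 11, 6]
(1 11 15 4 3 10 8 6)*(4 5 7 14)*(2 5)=[0, 11, 5, 10, 3, 7, 1, 14, 6, 9, 8, 15, 12, 13, 4, 2]=(1 11 15 2 5 7 14 4 3 10 8 6)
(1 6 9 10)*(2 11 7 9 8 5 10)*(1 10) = [0, 6, 11, 3, 4, 1, 8, 9, 5, 2, 10, 7] = (1 6 8 5)(2 11 7 9)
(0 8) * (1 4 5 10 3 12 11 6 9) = (0 8)(1 4 5 10 3 12 11 6 9) = [8, 4, 2, 12, 5, 10, 9, 7, 0, 1, 3, 6, 11]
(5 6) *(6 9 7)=[0, 1, 2, 3, 4, 9, 5, 6, 8, 7]=(5 9 7 6)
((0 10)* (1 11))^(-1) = [10, 11, 2, 3, 4, 5, 6, 7, 8, 9, 0, 1] = (0 10)(1 11)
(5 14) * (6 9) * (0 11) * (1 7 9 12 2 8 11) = (0 1 7 9 6 12 2 8 11)(5 14) = [1, 7, 8, 3, 4, 14, 12, 9, 11, 6, 10, 0, 2, 13, 5]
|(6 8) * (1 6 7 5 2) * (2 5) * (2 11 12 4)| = 8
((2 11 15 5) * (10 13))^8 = (15) = [0, 1, 2, 3, 4, 5, 6, 7, 8, 9, 10, 11, 12, 13, 14, 15]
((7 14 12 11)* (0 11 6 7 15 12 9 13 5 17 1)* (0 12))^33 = (1 13 7)(5 14 12)(6 17 9) = [0, 13, 2, 3, 4, 14, 17, 1, 8, 6, 10, 11, 5, 7, 12, 15, 16, 9]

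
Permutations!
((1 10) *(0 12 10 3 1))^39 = (12)(1 3) = [0, 3, 2, 1, 4, 5, 6, 7, 8, 9, 10, 11, 12]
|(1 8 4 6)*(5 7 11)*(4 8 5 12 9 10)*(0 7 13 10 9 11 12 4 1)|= |(0 7 12 11 4 6)(1 5 13 10)|= 12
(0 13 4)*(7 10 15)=(0 13 4)(7 10 15)=[13, 1, 2, 3, 0, 5, 6, 10, 8, 9, 15, 11, 12, 4, 14, 7]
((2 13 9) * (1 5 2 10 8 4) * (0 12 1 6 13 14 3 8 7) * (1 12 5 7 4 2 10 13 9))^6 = (0 13 4)(1 6 5)(2 3)(7 9 10)(8 14) = [13, 6, 3, 2, 0, 1, 5, 9, 14, 10, 7, 11, 12, 4, 8]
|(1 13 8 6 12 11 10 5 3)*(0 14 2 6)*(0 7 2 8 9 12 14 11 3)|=20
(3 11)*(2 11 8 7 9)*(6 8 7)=(2 11 3 7 9)(6 8)=[0, 1, 11, 7, 4, 5, 8, 9, 6, 2, 10, 3]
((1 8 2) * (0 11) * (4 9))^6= (11)= [0, 1, 2, 3, 4, 5, 6, 7, 8, 9, 10, 11]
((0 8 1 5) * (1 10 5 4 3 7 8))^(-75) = (0 8 4 5 7 1 10 3) = [8, 10, 2, 0, 5, 7, 6, 1, 4, 9, 3]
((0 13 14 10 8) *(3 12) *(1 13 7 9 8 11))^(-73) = (0 8 9 7)(1 14 11 13 10)(3 12) = [8, 14, 2, 12, 4, 5, 6, 0, 9, 7, 1, 13, 3, 10, 11]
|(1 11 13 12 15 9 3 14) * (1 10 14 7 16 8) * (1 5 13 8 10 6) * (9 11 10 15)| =20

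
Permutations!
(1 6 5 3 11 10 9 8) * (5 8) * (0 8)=(0 8 1 6)(3 11 10 9 5)=[8, 6, 2, 11, 4, 3, 0, 7, 1, 5, 9, 10]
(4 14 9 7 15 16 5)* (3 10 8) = [0, 1, 2, 10, 14, 4, 6, 15, 3, 7, 8, 11, 12, 13, 9, 16, 5] = (3 10 8)(4 14 9 7 15 16 5)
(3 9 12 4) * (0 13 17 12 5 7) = (0 13 17 12 4 3 9 5 7) = [13, 1, 2, 9, 3, 7, 6, 0, 8, 5, 10, 11, 4, 17, 14, 15, 16, 12]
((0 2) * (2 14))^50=(0 2 14)=[2, 1, 14, 3, 4, 5, 6, 7, 8, 9, 10, 11, 12, 13, 0]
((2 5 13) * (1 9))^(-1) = (1 9)(2 13 5) = [0, 9, 13, 3, 4, 2, 6, 7, 8, 1, 10, 11, 12, 5]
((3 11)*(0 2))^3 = (0 2)(3 11) = [2, 1, 0, 11, 4, 5, 6, 7, 8, 9, 10, 3]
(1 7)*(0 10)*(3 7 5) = (0 10)(1 5 3 7) = [10, 5, 2, 7, 4, 3, 6, 1, 8, 9, 0]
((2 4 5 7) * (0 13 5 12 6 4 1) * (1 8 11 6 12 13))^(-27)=(0 1)(2 13 11 7 4 8 5 6)=[1, 0, 13, 3, 8, 6, 2, 4, 5, 9, 10, 7, 12, 11]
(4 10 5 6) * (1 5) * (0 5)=(0 5 6 4 10 1)=[5, 0, 2, 3, 10, 6, 4, 7, 8, 9, 1]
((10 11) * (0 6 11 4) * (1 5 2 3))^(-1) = [4, 3, 5, 2, 10, 1, 0, 7, 8, 9, 11, 6] = (0 4 10 11 6)(1 3 2 5)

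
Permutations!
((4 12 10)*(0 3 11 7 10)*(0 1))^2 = (0 11 10 12)(1 3 7 4) = [11, 3, 2, 7, 1, 5, 6, 4, 8, 9, 12, 10, 0]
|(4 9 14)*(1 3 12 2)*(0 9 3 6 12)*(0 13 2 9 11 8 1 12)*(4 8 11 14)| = |(0 14 8 1 6)(2 12 9 4 3 13)| = 30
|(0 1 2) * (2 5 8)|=5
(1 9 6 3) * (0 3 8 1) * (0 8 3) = (1 9 6 3 8) = [0, 9, 2, 8, 4, 5, 3, 7, 1, 6]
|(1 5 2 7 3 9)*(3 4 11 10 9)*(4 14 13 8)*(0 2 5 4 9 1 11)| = |(0 2 7 14 13 8 9 11 10 1 4)| = 11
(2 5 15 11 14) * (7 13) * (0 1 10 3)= (0 1 10 3)(2 5 15 11 14)(7 13)= [1, 10, 5, 0, 4, 15, 6, 13, 8, 9, 3, 14, 12, 7, 2, 11]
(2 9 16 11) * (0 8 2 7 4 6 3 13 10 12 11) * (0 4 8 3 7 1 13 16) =[3, 13, 9, 16, 6, 5, 7, 8, 2, 0, 12, 1, 11, 10, 14, 15, 4] =(0 3 16 4 6 7 8 2 9)(1 13 10 12 11)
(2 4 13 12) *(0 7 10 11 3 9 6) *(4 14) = (0 7 10 11 3 9 6)(2 14 4 13 12) = [7, 1, 14, 9, 13, 5, 0, 10, 8, 6, 11, 3, 2, 12, 4]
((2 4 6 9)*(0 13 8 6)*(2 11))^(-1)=(0 4 2 11 9 6 8 13)=[4, 1, 11, 3, 2, 5, 8, 7, 13, 6, 10, 9, 12, 0]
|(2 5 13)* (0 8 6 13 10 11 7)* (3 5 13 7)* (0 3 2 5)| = 5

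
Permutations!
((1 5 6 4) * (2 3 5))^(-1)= (1 4 6 5 3 2)= [0, 4, 1, 2, 6, 3, 5]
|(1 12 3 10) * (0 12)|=5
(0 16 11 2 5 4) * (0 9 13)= [16, 1, 5, 3, 9, 4, 6, 7, 8, 13, 10, 2, 12, 0, 14, 15, 11]= (0 16 11 2 5 4 9 13)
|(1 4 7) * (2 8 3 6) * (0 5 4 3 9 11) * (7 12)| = 12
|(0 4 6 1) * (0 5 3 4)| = 5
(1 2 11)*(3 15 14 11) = (1 2 3 15 14 11) = [0, 2, 3, 15, 4, 5, 6, 7, 8, 9, 10, 1, 12, 13, 11, 14]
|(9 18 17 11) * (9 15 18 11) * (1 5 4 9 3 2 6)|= |(1 5 4 9 11 15 18 17 3 2 6)|= 11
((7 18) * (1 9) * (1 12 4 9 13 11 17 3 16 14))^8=(18)(1 13 11 17 3 16 14)(4 12 9)=[0, 13, 2, 16, 12, 5, 6, 7, 8, 4, 10, 17, 9, 11, 1, 15, 14, 3, 18]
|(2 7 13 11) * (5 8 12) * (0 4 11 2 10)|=12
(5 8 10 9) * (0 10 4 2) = (0 10 9 5 8 4 2) = [10, 1, 0, 3, 2, 8, 6, 7, 4, 5, 9]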